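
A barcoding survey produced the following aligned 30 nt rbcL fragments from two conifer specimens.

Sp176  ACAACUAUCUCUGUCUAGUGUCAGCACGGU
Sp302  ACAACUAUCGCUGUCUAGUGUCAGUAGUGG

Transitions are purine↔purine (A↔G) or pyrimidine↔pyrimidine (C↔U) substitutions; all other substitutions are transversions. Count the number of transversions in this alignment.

Mismatches occur at site 10 (U↔G, transversion), site 25 (C↔U, transition), site 27 (C↔G, transversion), site 28 (G↔U, transversion), site 30 (U↔G, transversion).
Of the 5 differences, 1 transition and 4 transversions, so the answer is 4.

4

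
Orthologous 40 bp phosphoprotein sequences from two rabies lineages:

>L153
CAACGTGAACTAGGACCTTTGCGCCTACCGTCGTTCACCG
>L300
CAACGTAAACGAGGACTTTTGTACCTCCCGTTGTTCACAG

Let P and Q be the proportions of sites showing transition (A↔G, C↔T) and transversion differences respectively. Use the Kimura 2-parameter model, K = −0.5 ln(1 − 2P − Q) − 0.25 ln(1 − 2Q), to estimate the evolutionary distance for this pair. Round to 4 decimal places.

0.2372

The sequences differ at positions 7 (G/A, transition), 11 (T/G, transversion), 17 (C/T, transition), 22 (C/T, transition), 23 (G/A, transition), 27 (A/C, transversion), 32 (C/T, transition), 39 (C/A, transversion).
Of the 8 differences, 5 transitions and 3 transversions over 40 sites: P = 5/40 = 0.125000, Q = 3/40 = 0.075000.
d = −0.5·ln(0.675000) − 0.25·ln(0.850000) = −0.5·(-0.393043) − 0.25·(-0.162519) = 0.2372.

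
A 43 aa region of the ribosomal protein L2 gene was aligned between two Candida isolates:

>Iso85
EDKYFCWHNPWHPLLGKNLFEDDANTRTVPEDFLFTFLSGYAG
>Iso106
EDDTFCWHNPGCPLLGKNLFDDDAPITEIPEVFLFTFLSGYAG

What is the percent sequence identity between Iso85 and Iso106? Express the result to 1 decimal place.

Differing sites — 3:K/D; 4:Y/T; 11:W/G; 12:H/C; 21:E/D; 25:N/P; 26:T/I; 27:R/T; 28:T/E; 29:V/I; 32:D/V.
32 of the 43 sites match, so the percent identity is 32/43 × 100 = 74.4%.

74.4%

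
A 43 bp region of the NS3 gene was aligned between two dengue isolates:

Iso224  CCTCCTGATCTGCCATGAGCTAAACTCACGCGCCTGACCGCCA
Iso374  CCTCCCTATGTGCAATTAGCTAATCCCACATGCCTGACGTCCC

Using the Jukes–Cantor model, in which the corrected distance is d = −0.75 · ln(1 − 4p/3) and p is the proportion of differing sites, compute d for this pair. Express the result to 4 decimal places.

Mismatches occur at site 6 (T/C), site 7 (G/T), site 10 (C/G), site 14 (C/A), site 17 (G/T), site 24 (A/T), site 26 (T/C), site 30 (G/A), site 31 (C/T), site 39 (C/G), site 40 (G/T), site 43 (A/C).
p = 12/43 = 0.279070.
d = −0.75 · ln(1 − (4/3)·0.279070) = −0.75 · ln(0.627907) = −0.75 · (-0.465363) = 0.3490.

0.3490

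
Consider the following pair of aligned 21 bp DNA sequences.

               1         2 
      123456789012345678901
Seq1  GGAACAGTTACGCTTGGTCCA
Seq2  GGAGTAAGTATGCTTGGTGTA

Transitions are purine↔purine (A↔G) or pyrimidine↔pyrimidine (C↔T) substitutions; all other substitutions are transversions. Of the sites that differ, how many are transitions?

Differing sites — 4:A/G (Ti); 5:C/T (Ti); 7:G/A (Ti); 8:T/G (Tv); 11:C/T (Ti); 19:C/G (Tv); 20:C/T (Ti).
Of the 7 differences, 5 transitions and 2 transversions, so the answer is 5.

5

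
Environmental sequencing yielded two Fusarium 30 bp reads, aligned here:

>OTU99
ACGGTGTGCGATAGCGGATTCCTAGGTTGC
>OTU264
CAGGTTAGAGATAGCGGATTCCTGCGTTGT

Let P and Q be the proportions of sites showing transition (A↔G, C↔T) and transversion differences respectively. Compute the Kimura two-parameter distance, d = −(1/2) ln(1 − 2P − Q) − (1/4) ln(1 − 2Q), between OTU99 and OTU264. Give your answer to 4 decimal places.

Differing sites — 1:A/C (Tv); 2:C/A (Tv); 6:G/T (Tv); 7:T/A (Tv); 9:C/A (Tv); 24:A/G (Ti); 25:G/C (Tv); 30:C/T (Ti).
Of the 8 differences, 2 transitions and 6 transversions over 30 sites: P = 2/30 = 0.066667, Q = 6/30 = 0.200000.
d = −0.5·ln(0.666666) − 0.25·ln(0.600000) = −0.5·(-0.405466) − 0.25·(-0.510826) = 0.3304.

0.3304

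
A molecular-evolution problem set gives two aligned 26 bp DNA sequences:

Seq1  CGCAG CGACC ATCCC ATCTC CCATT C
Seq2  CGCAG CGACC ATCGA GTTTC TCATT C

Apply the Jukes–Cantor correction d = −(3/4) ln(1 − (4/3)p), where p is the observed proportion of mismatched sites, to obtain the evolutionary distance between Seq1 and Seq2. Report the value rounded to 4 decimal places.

0.2222

Mismatches occur at site 14 (C↔G), site 15 (C↔A), site 16 (A↔G), site 18 (C↔T), site 21 (C↔T).
p = 5/26 = 0.192308.
d = −0.75 · ln(1 − (4/3)·0.192308) = −0.75 · ln(0.743589) = −0.75 · (-0.296267) = 0.2222.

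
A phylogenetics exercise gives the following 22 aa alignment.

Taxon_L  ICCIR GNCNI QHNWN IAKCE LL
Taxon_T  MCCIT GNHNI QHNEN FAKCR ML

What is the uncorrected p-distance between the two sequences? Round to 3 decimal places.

The sequences differ at positions 1 (I/M), 5 (R/T), 8 (C/H), 14 (W/E), 16 (I/F), 20 (E/R), 21 (L/M).
There are 7 differences over 22 sites, so p = 7/22 = 0.318.

0.318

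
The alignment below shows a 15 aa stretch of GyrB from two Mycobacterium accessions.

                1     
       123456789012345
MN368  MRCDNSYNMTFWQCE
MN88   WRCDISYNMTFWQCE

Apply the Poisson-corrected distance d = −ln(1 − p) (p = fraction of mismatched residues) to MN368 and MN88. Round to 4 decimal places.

0.1431

Mismatches occur at site 1 (M↔W), site 5 (N↔I).
p = 2/15 = 0.133333.
d = −ln(1 − 0.133333) = −ln(0.866667) = 0.1431.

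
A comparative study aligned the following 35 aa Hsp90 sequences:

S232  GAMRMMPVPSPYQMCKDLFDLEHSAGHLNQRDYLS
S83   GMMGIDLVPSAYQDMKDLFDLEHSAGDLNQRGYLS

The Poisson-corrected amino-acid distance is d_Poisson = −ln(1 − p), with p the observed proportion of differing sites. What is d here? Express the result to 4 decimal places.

0.3365

Mismatches occur at site 2 (A↔M), site 4 (R↔G), site 5 (M↔I), site 6 (M↔D), site 7 (P↔L), site 11 (P↔A), site 14 (M↔D), site 15 (C↔M), site 27 (H↔D), site 32 (D↔G).
p = 10/35 = 0.285714.
d = −ln(1 − 0.285714) = −ln(0.714286) = 0.3365.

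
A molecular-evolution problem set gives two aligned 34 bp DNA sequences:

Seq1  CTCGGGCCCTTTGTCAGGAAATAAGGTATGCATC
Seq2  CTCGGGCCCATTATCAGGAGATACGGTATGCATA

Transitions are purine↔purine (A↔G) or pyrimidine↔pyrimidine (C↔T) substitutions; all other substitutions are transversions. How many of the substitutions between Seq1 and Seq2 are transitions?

2

Mismatches occur at site 10 (T/A, transversion), site 13 (G/A, transition), site 20 (A/G, transition), site 24 (A/C, transversion), site 34 (C/A, transversion).
Of the 5 differences, 2 transitions and 3 transversions, so the answer is 2.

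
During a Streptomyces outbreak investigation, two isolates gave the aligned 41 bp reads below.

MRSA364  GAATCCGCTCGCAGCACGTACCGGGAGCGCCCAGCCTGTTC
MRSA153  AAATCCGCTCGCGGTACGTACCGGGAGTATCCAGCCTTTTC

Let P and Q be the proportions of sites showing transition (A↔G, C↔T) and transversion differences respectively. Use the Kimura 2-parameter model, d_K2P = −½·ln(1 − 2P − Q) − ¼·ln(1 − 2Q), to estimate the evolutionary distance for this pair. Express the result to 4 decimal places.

0.2032

Mismatches occur at site 1 (G→A, transition), site 13 (A→G, transition), site 15 (C→T, transition), site 28 (C→T, transition), site 29 (G→A, transition), site 30 (C→T, transition), site 38 (G→T, transversion).
Of the 7 differences, 6 transitions and 1 transversion over 41 sites: P = 6/41 = 0.146341, Q = 1/41 = 0.024390.
d = −0.5·ln(0.682928) − 0.25·ln(0.951220) = −0.5·(-0.381366) − 0.25·(-0.050010) = 0.2032.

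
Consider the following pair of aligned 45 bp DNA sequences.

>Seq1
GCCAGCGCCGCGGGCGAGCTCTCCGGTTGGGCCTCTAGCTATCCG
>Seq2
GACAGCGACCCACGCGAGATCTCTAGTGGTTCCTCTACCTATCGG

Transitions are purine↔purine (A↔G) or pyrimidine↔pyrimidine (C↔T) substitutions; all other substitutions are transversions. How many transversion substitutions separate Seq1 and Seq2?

10

The sequences differ at positions 2 (C/A, transversion), 8 (C/A, transversion), 10 (G/C, transversion), 12 (G/A, transition), 13 (G/C, transversion), 19 (C/A, transversion), 24 (C/T, transition), 25 (G/A, transition), 28 (T/G, transversion), 30 (G/T, transversion), 31 (G/T, transversion), 38 (G/C, transversion), 44 (C/G, transversion).
Of the 13 differences, 3 transitions and 10 transversions, so the answer is 10.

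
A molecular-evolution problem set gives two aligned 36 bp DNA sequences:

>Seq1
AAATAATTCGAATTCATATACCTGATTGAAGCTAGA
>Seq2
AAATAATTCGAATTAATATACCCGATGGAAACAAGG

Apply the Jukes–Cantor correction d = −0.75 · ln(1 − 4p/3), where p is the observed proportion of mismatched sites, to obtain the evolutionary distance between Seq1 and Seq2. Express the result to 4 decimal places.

Mismatches occur at site 15 (C↔A), site 23 (T↔C), site 27 (T↔G), site 31 (G↔A), site 33 (T↔A), site 36 (A↔G).
p = 6/36 = 0.166667.
d = −0.75 · ln(1 − (4/3)·0.166667) = −0.75 · ln(0.777777) = −0.75 · (-0.251315) = 0.1885.

0.1885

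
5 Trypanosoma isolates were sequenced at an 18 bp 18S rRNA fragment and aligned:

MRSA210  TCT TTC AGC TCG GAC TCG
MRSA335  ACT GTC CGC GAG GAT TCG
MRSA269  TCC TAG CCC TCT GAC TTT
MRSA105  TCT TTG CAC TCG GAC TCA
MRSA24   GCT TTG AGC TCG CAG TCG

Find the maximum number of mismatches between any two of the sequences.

Pairwise Hamming distances:
  MRSA210 vs MRSA335: 6
  MRSA210 vs MRSA269: 8
  MRSA210 vs MRSA105: 4
  MRSA210 vs MRSA24: 4
  MRSA335 vs MRSA269: 12
  MRSA335 vs MRSA105: 8
  MRSA335 vs MRSA24: 8
  MRSA269 vs MRSA105: 6
  MRSA269 vs MRSA24: 10
  MRSA105 vs MRSA24: 6
The largest is 12, between MRSA335 and MRSA269.

12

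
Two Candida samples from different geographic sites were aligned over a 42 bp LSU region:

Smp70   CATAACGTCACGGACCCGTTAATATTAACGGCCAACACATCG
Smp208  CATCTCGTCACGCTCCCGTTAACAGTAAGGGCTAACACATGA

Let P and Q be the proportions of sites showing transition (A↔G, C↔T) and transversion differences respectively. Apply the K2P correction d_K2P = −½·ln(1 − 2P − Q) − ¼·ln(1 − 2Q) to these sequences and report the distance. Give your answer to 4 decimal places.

0.2866

The sequences differ at positions 4 (A/C, transversion), 5 (A/T, transversion), 13 (G/C, transversion), 14 (A/T, transversion), 23 (T/C, transition), 25 (T/G, transversion), 29 (C/G, transversion), 33 (C/T, transition), 41 (C/G, transversion), 42 (G/A, transition).
Of the 10 differences, 3 transitions and 7 transversions over 42 sites: P = 3/42 = 0.071429, Q = 7/42 = 0.166667.
d = −0.5·ln(0.690475) − 0.25·ln(0.666666) = −0.5·(-0.370376) − 0.25·(-0.405466) = 0.2866.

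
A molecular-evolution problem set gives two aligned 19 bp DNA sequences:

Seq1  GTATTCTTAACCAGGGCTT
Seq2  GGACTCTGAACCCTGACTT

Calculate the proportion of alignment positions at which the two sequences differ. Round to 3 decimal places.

The sequences differ at positions 2 (T/G), 4 (T/C), 8 (T/G), 13 (A/C), 14 (G/T), 16 (G/A).
There are 6 differences over 19 sites, so p = 6/19 = 0.316.

0.316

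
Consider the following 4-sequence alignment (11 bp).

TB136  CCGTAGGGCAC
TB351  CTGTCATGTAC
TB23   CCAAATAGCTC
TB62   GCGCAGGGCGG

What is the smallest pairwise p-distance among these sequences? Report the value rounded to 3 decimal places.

0.364

Pairwise Hamming distances:
  TB136 vs TB351: 5
  TB136 vs TB23: 5
  TB136 vs TB62: 4
  TB351 vs TB23: 8
  TB351 vs TB62: 9
  TB23 vs TB62: 7
The smallest is 4 mismatches, between TB136 and TB62; p = 4/11 = 0.364.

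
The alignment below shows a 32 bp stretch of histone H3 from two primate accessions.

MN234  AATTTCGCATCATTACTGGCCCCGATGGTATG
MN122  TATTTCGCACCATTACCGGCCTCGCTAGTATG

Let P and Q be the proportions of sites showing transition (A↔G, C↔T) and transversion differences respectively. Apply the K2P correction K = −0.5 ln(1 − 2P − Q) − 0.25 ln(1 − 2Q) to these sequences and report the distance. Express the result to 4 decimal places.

The sequences differ at positions 1 (A/T, transversion), 10 (T/C, transition), 17 (T/C, transition), 22 (C/T, transition), 25 (A/C, transversion), 27 (G/A, transition).
Of the 6 differences, 4 transitions and 2 transversions over 32 sites: P = 4/32 = 0.125000, Q = 2/32 = 0.062500.
d = −0.5·ln(0.687500) − 0.25·ln(0.875000) = −0.5·(-0.374693) − 0.25·(-0.133531) = 0.2207.

0.2207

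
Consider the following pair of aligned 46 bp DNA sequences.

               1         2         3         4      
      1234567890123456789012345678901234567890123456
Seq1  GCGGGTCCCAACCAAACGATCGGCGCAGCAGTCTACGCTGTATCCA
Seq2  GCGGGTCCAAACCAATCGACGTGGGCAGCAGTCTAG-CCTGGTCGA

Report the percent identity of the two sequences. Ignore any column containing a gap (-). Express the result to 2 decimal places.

Excluding the 1 gap column leaves 45 comparable sites.
The sequences differ at positions 9 (C/A), 16 (A/T), 20 (T/C), 21 (C/G), 22 (G/T), 24 (C/G), 36 (C/G), 39 (T/C), 40 (G/T), 41 (T/G), 42 (A/G), 45 (C/G).
33 of the 45 comparable sites match, so the percent identity is 33/45 × 100 = 73.33%.

73.33%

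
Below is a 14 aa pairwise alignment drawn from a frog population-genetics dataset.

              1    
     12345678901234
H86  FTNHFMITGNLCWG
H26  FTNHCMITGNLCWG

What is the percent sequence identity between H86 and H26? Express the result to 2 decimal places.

A single mismatch occurs at site 5 (F/C).
13 of the 14 sites match, so the percent identity is 13/14 × 100 = 92.86%.

92.86%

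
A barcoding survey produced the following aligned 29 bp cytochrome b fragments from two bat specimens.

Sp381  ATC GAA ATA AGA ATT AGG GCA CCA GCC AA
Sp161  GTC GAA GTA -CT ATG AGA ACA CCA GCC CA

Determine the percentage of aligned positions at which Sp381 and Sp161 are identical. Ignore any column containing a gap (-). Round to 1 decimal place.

71.4%

Excluding the 1 gap column leaves 28 comparable sites.
Differing sites — 1:A/G; 7:A/G; 11:G/C; 12:A/T; 15:T/G; 18:G/A; 19:G/A; 28:A/C.
20 of the 28 comparable sites match, so the percent identity is 20/28 × 100 = 71.4%.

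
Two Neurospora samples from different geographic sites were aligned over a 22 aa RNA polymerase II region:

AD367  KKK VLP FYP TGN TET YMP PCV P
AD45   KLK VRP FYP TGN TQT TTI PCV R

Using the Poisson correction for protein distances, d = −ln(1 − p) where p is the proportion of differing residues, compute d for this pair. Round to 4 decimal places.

The sequences differ at positions 2 (K/L), 5 (L/R), 14 (E/Q), 16 (Y/T), 17 (M/T), 18 (P/I), 22 (P/R).
p = 7/22 = 0.318182.
d = −ln(1 − 0.318182) = −ln(0.681818) = 0.3830.

0.3830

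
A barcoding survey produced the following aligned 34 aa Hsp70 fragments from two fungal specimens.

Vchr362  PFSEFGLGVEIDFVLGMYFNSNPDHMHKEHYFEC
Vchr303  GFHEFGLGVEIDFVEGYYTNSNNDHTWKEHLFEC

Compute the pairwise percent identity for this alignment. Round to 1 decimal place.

73.5%

The sequences differ at positions 1 (P/G), 3 (S/H), 15 (L/E), 17 (M/Y), 19 (F/T), 23 (P/N), 26 (M/T), 27 (H/W), 31 (Y/L).
25 of the 34 sites match, so the percent identity is 25/34 × 100 = 73.5%.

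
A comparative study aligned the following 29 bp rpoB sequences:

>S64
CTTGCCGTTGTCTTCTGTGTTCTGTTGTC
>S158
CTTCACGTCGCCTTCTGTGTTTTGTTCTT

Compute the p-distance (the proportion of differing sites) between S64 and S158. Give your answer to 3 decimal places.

0.241

Mismatches occur at site 4 (G/C), site 5 (C/A), site 9 (T/C), site 11 (T/C), site 22 (C/T), site 27 (G/C), site 29 (C/T).
There are 7 differences over 29 sites, so p = 7/29 = 0.241.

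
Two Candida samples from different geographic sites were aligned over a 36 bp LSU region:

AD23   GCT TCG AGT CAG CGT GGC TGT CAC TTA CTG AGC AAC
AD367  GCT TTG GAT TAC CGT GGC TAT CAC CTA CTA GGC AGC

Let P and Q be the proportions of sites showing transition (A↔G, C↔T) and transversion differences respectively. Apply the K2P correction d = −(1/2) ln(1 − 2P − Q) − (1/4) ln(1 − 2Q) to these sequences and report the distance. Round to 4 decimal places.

Differing sites — 5:C/T (Ti); 7:A/G (Ti); 8:G/A (Ti); 10:C/T (Ti); 12:G/C (Tv); 20:G/A (Ti); 25:T/C (Ti); 30:G/A (Ti); 31:A/G (Ti); 35:A/G (Ti).
Of the 10 differences, 9 transitions and 1 transversion over 36 sites: P = 9/36 = 0.250000, Q = 1/36 = 0.027778.
d = −0.5·ln(0.472222) − 0.25·ln(0.944444) = −0.5·(-0.750306) − 0.25·(-0.057159) = 0.3894.

0.3894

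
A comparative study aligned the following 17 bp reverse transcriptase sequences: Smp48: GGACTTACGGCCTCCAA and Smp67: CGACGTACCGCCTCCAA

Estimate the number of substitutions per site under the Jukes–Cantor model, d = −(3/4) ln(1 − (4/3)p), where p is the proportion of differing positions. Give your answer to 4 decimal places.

The sequences differ at positions 1 (G/C), 5 (T/G), 9 (G/C).
p = 3/17 = 0.176471.
d = −0.75 · ln(1 − (4/3)·0.176471) = −0.75 · ln(0.764705) = −0.75 · (-0.268265) = 0.2012.

0.2012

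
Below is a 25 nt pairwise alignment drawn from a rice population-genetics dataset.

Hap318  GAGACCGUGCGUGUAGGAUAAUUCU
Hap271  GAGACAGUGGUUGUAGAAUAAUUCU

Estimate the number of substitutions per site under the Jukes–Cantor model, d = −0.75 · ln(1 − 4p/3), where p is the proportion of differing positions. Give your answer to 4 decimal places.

Mismatches occur at site 6 (C→A), site 10 (C→G), site 11 (G→U), site 17 (G→A).
p = 4/25 = 0.160000.
d = −0.75 · ln(1 − (4/3)·0.160000) = −0.75 · ln(0.786667) = −0.75 · (-0.239950) = 0.1800.

0.1800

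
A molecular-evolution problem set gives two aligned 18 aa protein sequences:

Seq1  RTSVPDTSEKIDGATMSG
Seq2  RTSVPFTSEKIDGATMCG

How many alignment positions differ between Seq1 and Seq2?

Differing sites — 6:D/F; 17:S/C.
That gives 2 mismatches out of 18 aligned sites, so the Hamming distance is 2.

2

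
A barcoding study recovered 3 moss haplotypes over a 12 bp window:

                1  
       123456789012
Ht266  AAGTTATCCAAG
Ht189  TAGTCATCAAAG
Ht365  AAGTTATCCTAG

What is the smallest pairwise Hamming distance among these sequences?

Pairwise Hamming distances:
  Ht266 vs Ht189: 3
  Ht266 vs Ht365: 1
  Ht189 vs Ht365: 4
The smallest is 1, between Ht266 and Ht365.

1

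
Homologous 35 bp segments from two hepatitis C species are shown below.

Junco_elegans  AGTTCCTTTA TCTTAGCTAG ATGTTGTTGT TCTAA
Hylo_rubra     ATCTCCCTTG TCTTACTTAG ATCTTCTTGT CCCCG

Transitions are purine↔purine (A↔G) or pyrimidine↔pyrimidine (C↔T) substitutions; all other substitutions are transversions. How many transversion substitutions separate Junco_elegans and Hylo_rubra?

5

Differing sites — 2:G/T (Tv); 3:T/C (Ti); 7:T/C (Ti); 10:A/G (Ti); 16:G/C (Tv); 17:C/T (Ti); 23:G/C (Tv); 26:G/C (Tv); 31:T/C (Ti); 33:T/C (Ti); 34:A/C (Tv); 35:A/G (Ti).
Of the 12 differences, 7 transitions and 5 transversions, so the answer is 5.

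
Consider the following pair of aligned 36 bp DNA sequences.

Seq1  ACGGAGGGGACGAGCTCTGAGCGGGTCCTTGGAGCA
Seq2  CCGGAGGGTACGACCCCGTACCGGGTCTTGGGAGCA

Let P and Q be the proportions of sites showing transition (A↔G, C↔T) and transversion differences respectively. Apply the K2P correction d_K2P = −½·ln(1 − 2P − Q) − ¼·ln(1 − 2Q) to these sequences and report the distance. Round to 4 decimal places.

0.3054

Mismatches occur at site 1 (A↔C, transversion), site 9 (G↔T, transversion), site 14 (G↔C, transversion), site 16 (T↔C, transition), site 18 (T↔G, transversion), site 19 (G↔T, transversion), site 21 (G↔C, transversion), site 28 (C↔T, transition), site 30 (T↔G, transversion).
Of the 9 differences, 2 transitions and 7 transversions over 36 sites: P = 2/36 = 0.055556, Q = 7/36 = 0.194444.
d = −0.5·ln(0.694444) − 0.25·ln(0.611112) = −0.5·(-0.364644) − 0.25·(-0.492475) = 0.3054.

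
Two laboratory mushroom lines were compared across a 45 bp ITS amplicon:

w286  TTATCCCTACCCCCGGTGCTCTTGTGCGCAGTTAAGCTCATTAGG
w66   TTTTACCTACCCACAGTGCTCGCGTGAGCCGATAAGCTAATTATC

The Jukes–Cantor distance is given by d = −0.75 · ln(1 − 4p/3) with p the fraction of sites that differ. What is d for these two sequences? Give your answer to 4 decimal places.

0.3295

Mismatches occur at site 3 (A→T), site 5 (C→A), site 13 (C→A), site 15 (G→A), site 22 (T→G), site 23 (T→C), site 27 (C→A), site 30 (A→C), site 32 (T→A), site 39 (C→A), site 44 (G→T), site 45 (G→C).
p = 12/45 = 0.266667.
d = −0.75 · ln(1 − (4/3)·0.266667) = −0.75 · ln(0.644444) = −0.75 · (-0.439367) = 0.3295.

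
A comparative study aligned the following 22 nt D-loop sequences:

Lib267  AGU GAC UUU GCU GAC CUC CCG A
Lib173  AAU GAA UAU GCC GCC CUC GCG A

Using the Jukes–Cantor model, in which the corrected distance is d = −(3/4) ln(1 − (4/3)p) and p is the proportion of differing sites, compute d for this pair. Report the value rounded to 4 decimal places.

0.3390

Mismatches occur at site 2 (G→A), site 6 (C→A), site 8 (U→A), site 12 (U→C), site 14 (A→C), site 19 (C→G).
p = 6/22 = 0.272727.
d = −0.75 · ln(1 − (4/3)·0.272727) = −0.75 · ln(0.636364) = −0.75 · (-0.451985) = 0.3390.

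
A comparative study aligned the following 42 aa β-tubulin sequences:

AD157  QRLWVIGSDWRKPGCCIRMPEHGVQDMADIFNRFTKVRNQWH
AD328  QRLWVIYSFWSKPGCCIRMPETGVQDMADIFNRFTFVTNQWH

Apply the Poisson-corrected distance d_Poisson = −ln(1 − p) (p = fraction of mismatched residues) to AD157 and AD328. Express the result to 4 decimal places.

The sequences differ at positions 7 (G/Y), 9 (D/F), 11 (R/S), 22 (H/T), 36 (K/F), 38 (R/T).
p = 6/42 = 0.142857.
d = −ln(1 − 0.142857) = −ln(0.857143) = 0.1542.

0.1542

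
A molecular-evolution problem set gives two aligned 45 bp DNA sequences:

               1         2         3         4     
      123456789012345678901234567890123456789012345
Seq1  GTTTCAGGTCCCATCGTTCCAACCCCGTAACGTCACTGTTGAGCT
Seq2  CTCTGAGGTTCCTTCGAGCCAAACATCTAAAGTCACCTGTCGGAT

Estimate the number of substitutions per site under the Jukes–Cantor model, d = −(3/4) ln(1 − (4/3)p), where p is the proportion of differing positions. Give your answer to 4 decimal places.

0.5716

Differing sites — 1:G/C; 3:T/C; 5:C/G; 10:C/T; 13:A/T; 17:T/A; 18:T/G; 23:C/A; 25:C/A; 26:C/T; 27:G/C; 31:C/A; 37:T/C; 38:G/T; 39:T/G; 41:G/C; 42:A/G; 44:C/A.
p = 18/45 = 0.400000.
d = −0.75 · ln(1 − (4/3)·0.400000) = −0.75 · ln(0.466667) = −0.75 · (-0.762139) = 0.5716.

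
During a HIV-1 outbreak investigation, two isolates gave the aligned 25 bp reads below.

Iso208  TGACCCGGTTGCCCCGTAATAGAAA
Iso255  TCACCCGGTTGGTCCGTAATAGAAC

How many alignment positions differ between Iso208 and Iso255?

4

The sequences differ at positions 2 (G/C), 12 (C/G), 13 (C/T), 25 (A/C).
That gives 4 mismatches out of 25 aligned sites, so the Hamming distance is 4.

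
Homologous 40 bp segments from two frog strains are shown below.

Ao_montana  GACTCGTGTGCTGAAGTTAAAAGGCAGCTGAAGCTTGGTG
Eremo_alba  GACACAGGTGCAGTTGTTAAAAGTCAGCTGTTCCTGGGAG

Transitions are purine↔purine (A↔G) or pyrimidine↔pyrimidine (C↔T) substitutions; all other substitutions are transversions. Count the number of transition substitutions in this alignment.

Differing sites — 4:T/A (Tv); 6:G/A (Ti); 7:T/G (Tv); 12:T/A (Tv); 14:A/T (Tv); 15:A/T (Tv); 24:G/T (Tv); 31:A/T (Tv); 32:A/T (Tv); 33:G/C (Tv); 36:T/G (Tv); 39:T/A (Tv).
Of the 12 differences, 1 transition and 11 transversions, so the answer is 1.

1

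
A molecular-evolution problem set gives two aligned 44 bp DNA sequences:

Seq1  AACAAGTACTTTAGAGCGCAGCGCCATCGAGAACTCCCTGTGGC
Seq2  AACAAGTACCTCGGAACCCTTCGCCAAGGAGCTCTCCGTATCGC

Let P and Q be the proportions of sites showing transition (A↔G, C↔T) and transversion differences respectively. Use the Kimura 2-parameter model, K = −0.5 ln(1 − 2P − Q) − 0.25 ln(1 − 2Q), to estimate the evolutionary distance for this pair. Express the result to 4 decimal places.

Differing sites — 10:T/C (Ti); 12:T/C (Ti); 13:A/G (Ti); 16:G/A (Ti); 18:G/C (Tv); 20:A/T (Tv); 21:G/T (Tv); 27:T/A (Tv); 28:C/G (Tv); 32:A/C (Tv); 33:A/T (Tv); 38:C/G (Tv); 40:G/A (Ti); 42:G/C (Tv).
Of the 14 differences, 5 transitions and 9 transversions over 44 sites: P = 5/44 = 0.113636, Q = 9/44 = 0.204545.
d = −0.5·ln(0.568183) − 0.25·ln(0.590910) = −0.5·(-0.565312) − 0.25·(-0.526092) = 0.4142.

0.4142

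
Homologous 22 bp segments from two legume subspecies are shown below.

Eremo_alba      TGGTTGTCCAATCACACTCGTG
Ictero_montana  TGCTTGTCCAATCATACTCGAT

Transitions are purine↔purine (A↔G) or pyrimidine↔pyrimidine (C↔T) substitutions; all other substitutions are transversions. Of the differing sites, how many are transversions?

3

The sequences differ at positions 3 (G/C, transversion), 15 (C/T, transition), 21 (T/A, transversion), 22 (G/T, transversion).
Of the 4 differences, 1 transition and 3 transversions, so the answer is 3.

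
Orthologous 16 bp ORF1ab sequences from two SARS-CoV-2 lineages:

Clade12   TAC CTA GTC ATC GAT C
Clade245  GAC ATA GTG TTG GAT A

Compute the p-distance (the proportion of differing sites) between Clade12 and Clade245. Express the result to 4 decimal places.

0.3750

The sequences differ at positions 1 (T/G), 4 (C/A), 9 (C/G), 10 (A/T), 12 (C/G), 16 (C/A).
There are 6 differences over 16 sites, so p = 6/16 = 0.3750.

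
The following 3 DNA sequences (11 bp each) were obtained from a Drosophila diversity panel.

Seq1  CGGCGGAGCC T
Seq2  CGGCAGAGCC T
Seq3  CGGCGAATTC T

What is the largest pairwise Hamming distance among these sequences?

Pairwise Hamming distances:
  Seq1 vs Seq2: 1
  Seq1 vs Seq3: 3
  Seq2 vs Seq3: 4
The largest is 4, between Seq2 and Seq3.

4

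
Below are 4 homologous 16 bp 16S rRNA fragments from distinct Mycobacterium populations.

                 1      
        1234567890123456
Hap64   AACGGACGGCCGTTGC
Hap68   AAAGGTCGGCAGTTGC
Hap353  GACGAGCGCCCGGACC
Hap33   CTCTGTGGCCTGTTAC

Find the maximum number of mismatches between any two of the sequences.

Pairwise Hamming distances:
  Hap64 vs Hap68: 3
  Hap64 vs Hap353: 7
  Hap64 vs Hap33: 8
  Hap68 vs Hap353: 9
  Hap68 vs Hap33: 8
  Hap353 vs Hap33: 10
The largest is 10, between Hap353 and Hap33.

10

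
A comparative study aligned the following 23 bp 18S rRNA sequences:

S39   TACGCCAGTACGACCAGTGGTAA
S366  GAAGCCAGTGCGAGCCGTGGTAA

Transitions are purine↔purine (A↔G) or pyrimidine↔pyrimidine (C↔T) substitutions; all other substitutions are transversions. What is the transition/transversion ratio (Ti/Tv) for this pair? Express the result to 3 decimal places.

0.250

The sequences differ at positions 1 (T/G, transversion), 3 (C/A, transversion), 10 (A/G, transition), 14 (C/G, transversion), 16 (A/C, transversion).
Of the 5 differences, 1 transition and 4 transversions, so Ti/Tv = 1/4 = 0.250.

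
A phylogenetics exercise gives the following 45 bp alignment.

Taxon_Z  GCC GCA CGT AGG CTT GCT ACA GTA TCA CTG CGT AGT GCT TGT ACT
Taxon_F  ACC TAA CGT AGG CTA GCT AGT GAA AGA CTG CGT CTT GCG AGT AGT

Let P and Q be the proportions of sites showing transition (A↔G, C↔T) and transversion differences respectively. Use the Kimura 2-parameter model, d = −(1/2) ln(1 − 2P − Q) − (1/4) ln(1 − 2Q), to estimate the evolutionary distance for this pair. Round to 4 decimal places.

0.4183

Mismatches occur at site 1 (G→A, transition), site 4 (G→T, transversion), site 5 (C→A, transversion), site 15 (T→A, transversion), site 20 (C→G, transversion), site 21 (A→T, transversion), site 23 (T→A, transversion), site 25 (T→A, transversion), site 26 (C→G, transversion), site 34 (A→C, transversion), site 35 (G→T, transversion), site 39 (T→G, transversion), site 40 (T→A, transversion), site 44 (C→G, transversion).
Of the 14 differences, 1 transition and 13 transversions over 45 sites: P = 1/45 = 0.022222, Q = 13/45 = 0.288889.
d = −0.5·ln(0.666667) − 0.25·ln(0.422222) = −0.5·(-0.405465) − 0.25·(-0.862224) = 0.4183.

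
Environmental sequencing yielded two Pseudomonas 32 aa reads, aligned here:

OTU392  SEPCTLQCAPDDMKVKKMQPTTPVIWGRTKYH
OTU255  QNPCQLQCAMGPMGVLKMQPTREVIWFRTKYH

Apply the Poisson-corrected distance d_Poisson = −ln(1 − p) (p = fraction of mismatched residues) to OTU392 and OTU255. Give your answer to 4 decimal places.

Mismatches occur at site 1 (S↔Q), site 2 (E↔N), site 5 (T↔Q), site 10 (P↔M), site 11 (D↔G), site 12 (D↔P), site 14 (K↔G), site 16 (K↔L), site 22 (T↔R), site 23 (P↔E), site 27 (G↔F).
p = 11/32 = 0.343750.
d = −ln(1 − 0.343750) = −ln(0.656250) = 0.4212.

0.4212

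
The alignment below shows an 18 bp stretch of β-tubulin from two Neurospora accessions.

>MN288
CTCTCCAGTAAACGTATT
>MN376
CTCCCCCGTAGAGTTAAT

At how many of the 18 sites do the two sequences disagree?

6

Mismatches occur at site 4 (T/C), site 7 (A/C), site 11 (A/G), site 13 (C/G), site 14 (G/T), site 17 (T/A).
That gives 6 mismatches out of 18 aligned sites, so the Hamming distance is 6.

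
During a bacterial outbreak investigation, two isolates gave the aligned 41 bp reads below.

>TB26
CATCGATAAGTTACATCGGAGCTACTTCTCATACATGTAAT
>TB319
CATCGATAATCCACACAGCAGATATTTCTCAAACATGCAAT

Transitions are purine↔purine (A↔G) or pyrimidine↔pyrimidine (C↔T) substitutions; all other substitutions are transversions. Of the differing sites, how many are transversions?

5

The sequences differ at positions 10 (G/T, transversion), 11 (T/C, transition), 12 (T/C, transition), 16 (T/C, transition), 17 (C/A, transversion), 19 (G/C, transversion), 22 (C/A, transversion), 25 (C/T, transition), 32 (T/A, transversion), 38 (T/C, transition).
Of the 10 differences, 5 transitions and 5 transversions, so the answer is 5.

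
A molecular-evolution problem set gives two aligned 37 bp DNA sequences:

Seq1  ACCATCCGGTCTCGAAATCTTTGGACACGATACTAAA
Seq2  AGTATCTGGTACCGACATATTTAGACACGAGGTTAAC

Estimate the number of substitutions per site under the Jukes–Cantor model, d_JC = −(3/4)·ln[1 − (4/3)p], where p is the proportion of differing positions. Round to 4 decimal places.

Mismatches occur at site 2 (C/G), site 3 (C/T), site 7 (C/T), site 11 (C/A), site 12 (T/C), site 16 (A/C), site 19 (C/A), site 23 (G/A), site 31 (T/G), site 32 (A/G), site 33 (C/T), site 37 (A/C).
p = 12/37 = 0.324324.
d = −0.75 · ln(1 − (4/3)·0.324324) = −0.75 · ln(0.567568) = −0.75 · (-0.566395) = 0.4248.

0.4248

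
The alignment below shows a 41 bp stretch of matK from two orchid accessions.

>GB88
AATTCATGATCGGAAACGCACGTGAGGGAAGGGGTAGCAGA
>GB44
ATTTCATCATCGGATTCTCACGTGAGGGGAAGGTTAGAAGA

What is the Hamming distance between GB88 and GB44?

9

Differing sites — 2:A/T; 8:G/C; 15:A/T; 16:A/T; 18:G/T; 29:A/G; 31:G/A; 34:G/T; 38:C/A.
That gives 9 mismatches out of 41 aligned sites, so the Hamming distance is 9.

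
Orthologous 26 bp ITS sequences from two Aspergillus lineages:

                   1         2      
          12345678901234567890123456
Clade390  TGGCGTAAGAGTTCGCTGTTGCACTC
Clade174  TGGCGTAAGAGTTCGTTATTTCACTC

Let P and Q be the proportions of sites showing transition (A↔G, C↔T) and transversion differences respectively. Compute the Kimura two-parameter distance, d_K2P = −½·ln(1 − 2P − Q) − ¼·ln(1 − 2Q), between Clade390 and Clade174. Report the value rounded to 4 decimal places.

Mismatches occur at site 16 (C↔T, transition), site 18 (G↔A, transition), site 21 (G↔T, transversion).
Of the 3 differences, 2 transitions and 1 transversion over 26 sites: P = 2/26 = 0.076923, Q = 1/26 = 0.038462.
d = −0.5·ln(0.807692) − 0.25·ln(0.923076) = −0.5·(-0.213574) − 0.25·(-0.080044) = 0.1268.

0.1268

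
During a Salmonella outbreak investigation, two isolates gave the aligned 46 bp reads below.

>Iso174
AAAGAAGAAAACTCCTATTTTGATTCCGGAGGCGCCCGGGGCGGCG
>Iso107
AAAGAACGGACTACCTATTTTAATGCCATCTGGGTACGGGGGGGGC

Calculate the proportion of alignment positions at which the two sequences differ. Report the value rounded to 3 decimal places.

0.391

Mismatches occur at site 7 (G↔C), site 8 (A↔G), site 9 (A↔G), site 11 (A↔C), site 12 (C↔T), site 13 (T↔A), site 22 (G↔A), site 25 (T↔G), site 28 (G↔A), site 29 (G↔T), site 30 (A↔C), site 31 (G↔T), site 33 (C↔G), site 35 (C↔T), site 36 (C↔A), site 42 (C↔G), site 45 (C↔G), site 46 (G↔C).
There are 18 differences over 46 sites, so p = 18/46 = 0.391.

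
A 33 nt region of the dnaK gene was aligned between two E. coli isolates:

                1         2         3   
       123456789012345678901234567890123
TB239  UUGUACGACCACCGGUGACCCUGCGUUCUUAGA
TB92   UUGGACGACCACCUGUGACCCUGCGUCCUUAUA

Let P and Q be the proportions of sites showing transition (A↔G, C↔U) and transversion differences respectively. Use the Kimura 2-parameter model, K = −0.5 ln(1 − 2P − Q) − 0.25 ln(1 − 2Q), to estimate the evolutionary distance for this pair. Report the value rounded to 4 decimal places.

0.1323

Differing sites — 4:U/G (Tv); 14:G/U (Tv); 27:U/C (Ti); 32:G/U (Tv).
Of the 4 differences, 1 transition and 3 transversions over 33 sites: P = 1/33 = 0.030303, Q = 3/33 = 0.090909.
d = −0.5·ln(0.848485) − 0.25·ln(0.818182) = −0.5·(-0.164303) − 0.25·(-0.200670) = 0.1323.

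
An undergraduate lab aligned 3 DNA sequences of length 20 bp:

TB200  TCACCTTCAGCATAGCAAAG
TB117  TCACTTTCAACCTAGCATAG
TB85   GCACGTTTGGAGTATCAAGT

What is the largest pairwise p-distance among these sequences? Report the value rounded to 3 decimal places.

Pairwise Hamming distances:
  TB200 vs TB117: 4
  TB200 vs TB85: 9
  TB117 vs TB85: 11
The largest is 11 mismatches, between TB117 and TB85; p = 11/20 = 0.550.

0.550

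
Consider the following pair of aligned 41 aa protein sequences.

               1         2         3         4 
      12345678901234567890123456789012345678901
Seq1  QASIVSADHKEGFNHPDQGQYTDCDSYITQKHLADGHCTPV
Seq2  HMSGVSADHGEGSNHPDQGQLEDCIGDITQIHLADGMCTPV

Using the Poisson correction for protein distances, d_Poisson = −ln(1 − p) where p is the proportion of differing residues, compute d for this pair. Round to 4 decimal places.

0.3463

Mismatches occur at site 1 (Q↔H), site 2 (A↔M), site 4 (I↔G), site 10 (K↔G), site 13 (F↔S), site 21 (Y↔L), site 22 (T↔E), site 25 (D↔I), site 26 (S↔G), site 27 (Y↔D), site 31 (K↔I), site 37 (H↔M).
p = 12/41 = 0.292683.
d = −ln(1 − 0.292683) = −ln(0.707317) = 0.3463.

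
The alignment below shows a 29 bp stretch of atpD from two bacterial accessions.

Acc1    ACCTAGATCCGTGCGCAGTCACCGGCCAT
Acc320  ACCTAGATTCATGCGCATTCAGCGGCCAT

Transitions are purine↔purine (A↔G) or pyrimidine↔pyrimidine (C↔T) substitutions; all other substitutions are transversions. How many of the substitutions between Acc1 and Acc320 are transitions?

2

The sequences differ at positions 9 (C/T, transition), 11 (G/A, transition), 18 (G/T, transversion), 22 (C/G, transversion).
Of the 4 differences, 2 transitions and 2 transversions, so the answer is 2.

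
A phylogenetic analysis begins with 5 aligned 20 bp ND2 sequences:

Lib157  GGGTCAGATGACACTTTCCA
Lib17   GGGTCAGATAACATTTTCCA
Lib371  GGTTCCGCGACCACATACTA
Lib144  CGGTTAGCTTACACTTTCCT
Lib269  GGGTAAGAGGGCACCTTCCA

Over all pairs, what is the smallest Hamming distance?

Pairwise Hamming distances:
  Lib157 vs Lib17: 2
  Lib157 vs Lib371: 9
  Lib157 vs Lib144: 5
  Lib157 vs Lib269: 4
  Lib17 vs Lib371: 9
  Lib17 vs Lib144: 6
  Lib17 vs Lib269: 6
  Lib371 vs Lib144: 11
  Lib371 vs Lib269: 9
  Lib144 vs Lib269: 8
The smallest is 2, between Lib157 and Lib17.

2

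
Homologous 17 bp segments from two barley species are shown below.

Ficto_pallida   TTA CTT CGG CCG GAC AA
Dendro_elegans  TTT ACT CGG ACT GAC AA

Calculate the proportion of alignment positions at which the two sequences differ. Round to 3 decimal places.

The sequences differ at positions 3 (A/T), 4 (C/A), 5 (T/C), 10 (C/A), 12 (G/T).
There are 5 differences over 17 sites, so p = 5/17 = 0.294.

0.294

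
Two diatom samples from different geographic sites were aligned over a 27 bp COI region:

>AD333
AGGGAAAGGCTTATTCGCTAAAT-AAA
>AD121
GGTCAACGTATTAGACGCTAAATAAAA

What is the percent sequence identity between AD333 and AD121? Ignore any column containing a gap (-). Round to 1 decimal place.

Excluding the 1 gap column leaves 26 comparable sites.
The sequences differ at positions 1 (A/G), 3 (G/T), 4 (G/C), 7 (A/C), 9 (G/T), 10 (C/A), 14 (T/G), 15 (T/A).
18 of the 26 comparable sites match, so the percent identity is 18/26 × 100 = 69.2%.

69.2%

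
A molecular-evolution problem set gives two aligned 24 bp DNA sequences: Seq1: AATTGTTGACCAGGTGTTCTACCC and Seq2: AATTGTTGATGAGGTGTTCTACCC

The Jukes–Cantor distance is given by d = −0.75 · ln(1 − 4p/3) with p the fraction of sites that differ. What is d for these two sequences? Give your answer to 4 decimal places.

0.0883

The sequences differ at positions 10 (C/T), 11 (C/G).
p = 2/24 = 0.083333.
d = −0.75 · ln(1 − (4/3)·0.083333) = −0.75 · ln(0.888889) = −0.75 · (-0.117783) = 0.0883.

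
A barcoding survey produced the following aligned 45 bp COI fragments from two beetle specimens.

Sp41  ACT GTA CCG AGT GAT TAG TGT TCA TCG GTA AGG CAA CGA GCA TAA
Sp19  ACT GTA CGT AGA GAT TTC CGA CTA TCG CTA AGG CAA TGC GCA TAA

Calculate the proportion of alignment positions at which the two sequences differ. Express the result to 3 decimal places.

Mismatches occur at site 8 (C/G), site 9 (G/T), site 12 (T/A), site 17 (A/T), site 18 (G/C), site 19 (T/C), site 21 (T/A), site 22 (T/C), site 23 (C/T), site 28 (G/C), site 37 (C/T), site 39 (A/C).
There are 12 differences over 45 sites, so p = 12/45 = 0.267.

0.267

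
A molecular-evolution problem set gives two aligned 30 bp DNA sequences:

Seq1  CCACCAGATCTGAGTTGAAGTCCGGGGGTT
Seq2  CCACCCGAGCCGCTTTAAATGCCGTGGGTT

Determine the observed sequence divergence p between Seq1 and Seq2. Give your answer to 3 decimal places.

0.300

Differing sites — 6:A/C; 9:T/G; 11:T/C; 13:A/C; 14:G/T; 17:G/A; 20:G/T; 21:T/G; 25:G/T.
There are 9 differences over 30 sites, so p = 9/30 = 0.300.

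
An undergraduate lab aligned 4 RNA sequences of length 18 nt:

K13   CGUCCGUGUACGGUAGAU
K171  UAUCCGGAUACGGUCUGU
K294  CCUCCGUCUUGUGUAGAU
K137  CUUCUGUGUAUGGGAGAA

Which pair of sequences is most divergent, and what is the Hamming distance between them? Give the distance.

Pairwise Hamming distances:
  K13 vs K171: 7
  K13 vs K294: 5
  K13 vs K137: 5
  K171 vs K294: 10
  K171 vs K137: 11
  K294 vs K137: 8
The largest is 11, between K171 and K137.

11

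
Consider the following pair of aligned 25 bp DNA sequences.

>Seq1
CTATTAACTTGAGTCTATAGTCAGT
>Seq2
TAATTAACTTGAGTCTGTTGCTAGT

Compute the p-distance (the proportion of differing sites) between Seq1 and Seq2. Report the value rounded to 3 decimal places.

Mismatches occur at site 1 (C/T), site 2 (T/A), site 17 (A/G), site 19 (A/T), site 21 (T/C), site 22 (C/T).
There are 6 differences over 25 sites, so p = 6/25 = 0.240.

0.240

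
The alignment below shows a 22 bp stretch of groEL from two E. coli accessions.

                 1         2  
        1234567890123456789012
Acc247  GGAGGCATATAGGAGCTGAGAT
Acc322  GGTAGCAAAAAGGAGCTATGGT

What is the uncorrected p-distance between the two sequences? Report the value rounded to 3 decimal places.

0.318

Differing sites — 3:A/T; 4:G/A; 8:T/A; 10:T/A; 18:G/A; 19:A/T; 21:A/G.
There are 7 differences over 22 sites, so p = 7/22 = 0.318.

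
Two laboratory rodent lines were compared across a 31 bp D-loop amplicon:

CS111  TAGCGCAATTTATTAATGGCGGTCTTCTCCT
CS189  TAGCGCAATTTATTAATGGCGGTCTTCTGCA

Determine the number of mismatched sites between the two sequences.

2

Differing sites — 29:C/G; 31:T/A.
That gives 2 mismatches out of 31 aligned sites, so the Hamming distance is 2.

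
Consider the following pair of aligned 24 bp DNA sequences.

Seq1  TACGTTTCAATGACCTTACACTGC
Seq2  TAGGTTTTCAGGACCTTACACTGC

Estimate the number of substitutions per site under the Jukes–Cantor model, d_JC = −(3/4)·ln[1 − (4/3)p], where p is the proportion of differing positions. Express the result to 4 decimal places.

0.1885

Mismatches occur at site 3 (C→G), site 8 (C→T), site 9 (A→C), site 11 (T→G).
p = 4/24 = 0.166667.
d = −0.75 · ln(1 − (4/3)·0.166667) = −0.75 · ln(0.777777) = −0.75 · (-0.251315) = 0.1885.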